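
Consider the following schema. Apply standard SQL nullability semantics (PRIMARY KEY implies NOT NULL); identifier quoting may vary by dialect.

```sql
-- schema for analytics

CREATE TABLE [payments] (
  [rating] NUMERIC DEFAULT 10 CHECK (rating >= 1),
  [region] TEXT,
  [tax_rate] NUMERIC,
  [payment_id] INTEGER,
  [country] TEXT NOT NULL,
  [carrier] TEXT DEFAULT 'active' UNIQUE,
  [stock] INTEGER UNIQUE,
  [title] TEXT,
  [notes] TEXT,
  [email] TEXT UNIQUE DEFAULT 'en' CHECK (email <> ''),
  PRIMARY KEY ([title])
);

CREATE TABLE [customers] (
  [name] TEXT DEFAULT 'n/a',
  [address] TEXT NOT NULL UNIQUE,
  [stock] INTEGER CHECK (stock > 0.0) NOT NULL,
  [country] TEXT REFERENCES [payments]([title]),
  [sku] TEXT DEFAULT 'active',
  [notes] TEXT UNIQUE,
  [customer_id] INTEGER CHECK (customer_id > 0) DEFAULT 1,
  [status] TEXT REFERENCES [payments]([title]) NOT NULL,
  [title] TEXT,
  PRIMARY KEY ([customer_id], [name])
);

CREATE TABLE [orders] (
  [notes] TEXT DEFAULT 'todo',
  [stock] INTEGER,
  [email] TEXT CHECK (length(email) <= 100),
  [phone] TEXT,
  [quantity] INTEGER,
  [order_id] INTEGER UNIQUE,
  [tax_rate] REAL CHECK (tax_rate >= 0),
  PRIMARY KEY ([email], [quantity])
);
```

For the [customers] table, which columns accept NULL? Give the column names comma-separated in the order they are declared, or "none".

country, sku, notes, title

- name: part of the PRIMARY KEY, which implies NOT NULL → not nullable.
- address: declared NOT NULL → not nullable.
- stock: declared NOT NULL → not nullable.
- country: a foreign key column may be NULL unless separately constrained → nullable.
- sku: DEFAULT only fills an omitted column; an explicit NULL is still allowed → nullable.
- notes: UNIQUE does not imply NOT NULL → nullable.
- customer_id: part of the PRIMARY KEY, which implies NOT NULL → not nullable.
- status: declared NOT NULL → not nullable.
- title: no NOT NULL constraint applies → nullable.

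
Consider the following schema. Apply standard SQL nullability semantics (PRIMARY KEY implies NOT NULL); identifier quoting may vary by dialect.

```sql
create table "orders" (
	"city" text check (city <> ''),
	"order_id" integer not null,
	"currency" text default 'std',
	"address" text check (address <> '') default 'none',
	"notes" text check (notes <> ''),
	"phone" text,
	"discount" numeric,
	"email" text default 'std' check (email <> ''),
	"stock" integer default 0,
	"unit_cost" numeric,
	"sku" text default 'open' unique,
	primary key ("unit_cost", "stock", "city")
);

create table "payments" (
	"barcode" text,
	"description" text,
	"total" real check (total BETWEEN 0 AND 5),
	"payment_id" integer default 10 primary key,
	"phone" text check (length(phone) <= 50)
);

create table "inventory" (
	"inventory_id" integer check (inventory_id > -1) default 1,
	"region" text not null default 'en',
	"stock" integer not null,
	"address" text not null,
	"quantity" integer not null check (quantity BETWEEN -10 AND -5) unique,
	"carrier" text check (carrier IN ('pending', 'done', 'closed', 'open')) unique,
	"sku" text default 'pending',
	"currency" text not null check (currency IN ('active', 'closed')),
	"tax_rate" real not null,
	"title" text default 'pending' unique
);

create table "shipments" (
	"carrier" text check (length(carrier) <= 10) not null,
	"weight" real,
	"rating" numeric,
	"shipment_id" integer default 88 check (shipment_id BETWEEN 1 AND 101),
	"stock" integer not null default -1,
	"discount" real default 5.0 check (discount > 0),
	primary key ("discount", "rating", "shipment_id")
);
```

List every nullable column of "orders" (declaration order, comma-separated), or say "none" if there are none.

currency, address, notes, phone, discount, email, sku

- city: part of the PRIMARY KEY, which implies NOT NULL → not nullable.
- order_id: declared NOT NULL → not nullable.
- currency: DEFAULT only fills an omitted column; an explicit NULL is still allowed → nullable.
- address: CHECK does not forbid NULL (a CHECK constraint passes when its expression is NULL) → nullable.
- notes: CHECK does not forbid NULL (a CHECK constraint passes when its expression is NULL) → nullable.
- phone: no NOT NULL constraint applies → nullable.
- discount: no NOT NULL constraint applies → nullable.
- email: CHECK does not forbid NULL (a CHECK constraint passes when its expression is NULL) → nullable.
- stock: part of the PRIMARY KEY, which implies NOT NULL → not nullable.
- unit_cost: part of the PRIMARY KEY, which implies NOT NULL → not nullable.
- sku: UNIQUE does not imply NOT NULL → nullable.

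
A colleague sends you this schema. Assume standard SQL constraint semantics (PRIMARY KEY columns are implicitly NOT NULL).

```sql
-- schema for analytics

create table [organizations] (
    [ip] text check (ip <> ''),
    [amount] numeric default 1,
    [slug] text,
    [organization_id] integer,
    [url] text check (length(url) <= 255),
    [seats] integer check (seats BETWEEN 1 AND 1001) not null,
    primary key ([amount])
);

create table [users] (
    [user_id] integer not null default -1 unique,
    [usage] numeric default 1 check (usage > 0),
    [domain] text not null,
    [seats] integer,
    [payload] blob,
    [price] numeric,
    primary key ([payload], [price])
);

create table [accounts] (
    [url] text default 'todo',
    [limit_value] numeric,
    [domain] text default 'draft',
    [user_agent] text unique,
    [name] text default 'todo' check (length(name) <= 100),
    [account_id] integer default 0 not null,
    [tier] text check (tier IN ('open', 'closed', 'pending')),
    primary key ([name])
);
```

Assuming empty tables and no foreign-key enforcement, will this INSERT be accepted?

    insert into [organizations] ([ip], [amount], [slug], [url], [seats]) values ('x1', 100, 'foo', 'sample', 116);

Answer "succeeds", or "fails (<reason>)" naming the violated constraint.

NOT NULL columns: amount is supplied; seats is supplied.
CHECK constraints: 'x1' satisfies (ip <> ''); 'sample' satisfies (length(url) <= 255); 116 satisfies (seats BETWEEN 1 AND 1001).
No constraint is violated.

succeeds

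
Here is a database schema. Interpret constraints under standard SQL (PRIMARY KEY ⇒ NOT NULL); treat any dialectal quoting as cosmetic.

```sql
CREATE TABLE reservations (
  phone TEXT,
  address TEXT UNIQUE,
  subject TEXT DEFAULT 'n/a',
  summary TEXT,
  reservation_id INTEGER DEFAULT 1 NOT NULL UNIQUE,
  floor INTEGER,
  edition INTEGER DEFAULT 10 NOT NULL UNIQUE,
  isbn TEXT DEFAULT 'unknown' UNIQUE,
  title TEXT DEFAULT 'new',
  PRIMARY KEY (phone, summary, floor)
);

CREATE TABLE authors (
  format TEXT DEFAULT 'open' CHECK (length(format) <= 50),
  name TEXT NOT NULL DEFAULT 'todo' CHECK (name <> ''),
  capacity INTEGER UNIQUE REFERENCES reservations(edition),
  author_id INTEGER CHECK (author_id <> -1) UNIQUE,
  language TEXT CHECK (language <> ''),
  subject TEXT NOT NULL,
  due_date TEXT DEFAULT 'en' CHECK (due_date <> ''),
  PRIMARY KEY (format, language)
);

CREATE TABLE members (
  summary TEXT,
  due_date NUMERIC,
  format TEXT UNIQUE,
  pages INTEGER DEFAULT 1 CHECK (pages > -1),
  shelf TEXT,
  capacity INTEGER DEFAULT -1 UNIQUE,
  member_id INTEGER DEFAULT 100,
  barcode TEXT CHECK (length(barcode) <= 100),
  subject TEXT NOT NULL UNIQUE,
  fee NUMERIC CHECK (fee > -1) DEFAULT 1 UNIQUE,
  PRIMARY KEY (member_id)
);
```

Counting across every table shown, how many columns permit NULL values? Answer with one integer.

15

reservations: 4 nullable (address, subject, isbn, title — PK (phone, summary, floor) and explicit NOT NULL columns excluded).
authors: 3 nullable (capacity, author_id, due_date — PK (format, language) and explicit NOT NULL columns excluded).
members: 8 nullable (summary, due_date, format, pages, shelf, capacity, barcode, fee — PK (member_id) and explicit NOT NULL columns excluded).
Total: 4 + 3 + 8 = 15.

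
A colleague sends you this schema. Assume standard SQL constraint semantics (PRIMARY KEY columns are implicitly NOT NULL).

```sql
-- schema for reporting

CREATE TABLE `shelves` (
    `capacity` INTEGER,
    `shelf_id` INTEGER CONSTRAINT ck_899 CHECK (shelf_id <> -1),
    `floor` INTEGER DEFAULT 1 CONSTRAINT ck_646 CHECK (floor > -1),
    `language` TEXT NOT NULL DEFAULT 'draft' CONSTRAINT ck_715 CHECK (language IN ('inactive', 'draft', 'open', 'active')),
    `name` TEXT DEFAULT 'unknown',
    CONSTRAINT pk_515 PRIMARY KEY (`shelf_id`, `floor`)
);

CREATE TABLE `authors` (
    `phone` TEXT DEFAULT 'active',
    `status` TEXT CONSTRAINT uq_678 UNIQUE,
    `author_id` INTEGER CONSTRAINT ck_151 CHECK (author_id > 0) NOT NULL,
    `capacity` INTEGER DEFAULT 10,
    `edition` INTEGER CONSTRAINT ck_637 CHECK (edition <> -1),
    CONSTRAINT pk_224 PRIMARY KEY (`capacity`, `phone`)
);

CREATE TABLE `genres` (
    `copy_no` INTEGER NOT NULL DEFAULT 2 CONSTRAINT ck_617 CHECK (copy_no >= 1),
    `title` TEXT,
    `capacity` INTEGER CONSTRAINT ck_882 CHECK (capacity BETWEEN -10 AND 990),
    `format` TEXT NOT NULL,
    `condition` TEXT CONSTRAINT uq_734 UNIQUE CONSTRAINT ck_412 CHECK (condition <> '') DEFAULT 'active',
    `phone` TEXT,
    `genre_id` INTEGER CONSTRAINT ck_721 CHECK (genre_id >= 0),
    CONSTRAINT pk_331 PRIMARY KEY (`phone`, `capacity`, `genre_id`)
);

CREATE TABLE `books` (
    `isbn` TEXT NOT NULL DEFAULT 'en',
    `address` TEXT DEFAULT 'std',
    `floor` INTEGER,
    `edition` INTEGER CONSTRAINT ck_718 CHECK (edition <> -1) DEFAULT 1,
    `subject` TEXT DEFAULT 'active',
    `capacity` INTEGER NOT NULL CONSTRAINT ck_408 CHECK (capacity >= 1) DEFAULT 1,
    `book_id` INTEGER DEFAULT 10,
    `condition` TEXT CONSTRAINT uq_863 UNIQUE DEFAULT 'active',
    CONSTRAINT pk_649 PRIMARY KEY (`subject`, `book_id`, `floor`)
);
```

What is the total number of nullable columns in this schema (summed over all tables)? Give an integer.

shelves: 2 nullable (capacity, name — PK (shelf_id, floor) and explicit NOT NULL columns excluded).
authors: 2 nullable (status, edition — PK (capacity, phone) and explicit NOT NULL columns excluded).
genres: 2 nullable (title, condition — PK (phone, capacity, genre_id) and explicit NOT NULL columns excluded).
books: 3 nullable (address, edition, condition — PK (subject, book_id, floor) and explicit NOT NULL columns excluded).
Total: 2 + 2 + 2 + 3 = 9.

9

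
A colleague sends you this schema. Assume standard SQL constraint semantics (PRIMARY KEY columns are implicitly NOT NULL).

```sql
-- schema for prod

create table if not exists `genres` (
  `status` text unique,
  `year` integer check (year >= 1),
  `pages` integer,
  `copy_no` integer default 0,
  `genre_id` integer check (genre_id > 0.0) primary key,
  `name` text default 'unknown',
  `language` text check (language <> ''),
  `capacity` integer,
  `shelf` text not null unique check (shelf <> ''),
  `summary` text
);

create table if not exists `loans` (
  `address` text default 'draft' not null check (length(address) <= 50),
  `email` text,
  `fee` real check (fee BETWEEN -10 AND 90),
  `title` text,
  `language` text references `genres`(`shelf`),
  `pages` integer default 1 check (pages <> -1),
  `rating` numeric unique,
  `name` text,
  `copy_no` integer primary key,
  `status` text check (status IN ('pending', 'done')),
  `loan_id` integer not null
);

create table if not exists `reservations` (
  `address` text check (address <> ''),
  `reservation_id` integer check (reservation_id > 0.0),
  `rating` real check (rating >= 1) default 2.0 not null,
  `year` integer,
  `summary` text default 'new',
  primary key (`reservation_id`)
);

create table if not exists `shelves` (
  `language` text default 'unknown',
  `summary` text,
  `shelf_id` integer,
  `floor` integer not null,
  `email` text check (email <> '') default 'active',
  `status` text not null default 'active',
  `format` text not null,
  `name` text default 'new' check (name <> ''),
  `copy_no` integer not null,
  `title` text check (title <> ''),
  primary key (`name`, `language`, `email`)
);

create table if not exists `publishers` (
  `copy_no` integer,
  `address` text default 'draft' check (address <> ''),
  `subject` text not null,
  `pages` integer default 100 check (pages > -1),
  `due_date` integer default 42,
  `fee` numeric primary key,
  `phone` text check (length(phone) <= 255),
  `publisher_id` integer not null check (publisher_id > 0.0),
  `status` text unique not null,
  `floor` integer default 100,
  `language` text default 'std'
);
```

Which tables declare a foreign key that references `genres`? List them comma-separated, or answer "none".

- loans.language references genres(shelf).

loans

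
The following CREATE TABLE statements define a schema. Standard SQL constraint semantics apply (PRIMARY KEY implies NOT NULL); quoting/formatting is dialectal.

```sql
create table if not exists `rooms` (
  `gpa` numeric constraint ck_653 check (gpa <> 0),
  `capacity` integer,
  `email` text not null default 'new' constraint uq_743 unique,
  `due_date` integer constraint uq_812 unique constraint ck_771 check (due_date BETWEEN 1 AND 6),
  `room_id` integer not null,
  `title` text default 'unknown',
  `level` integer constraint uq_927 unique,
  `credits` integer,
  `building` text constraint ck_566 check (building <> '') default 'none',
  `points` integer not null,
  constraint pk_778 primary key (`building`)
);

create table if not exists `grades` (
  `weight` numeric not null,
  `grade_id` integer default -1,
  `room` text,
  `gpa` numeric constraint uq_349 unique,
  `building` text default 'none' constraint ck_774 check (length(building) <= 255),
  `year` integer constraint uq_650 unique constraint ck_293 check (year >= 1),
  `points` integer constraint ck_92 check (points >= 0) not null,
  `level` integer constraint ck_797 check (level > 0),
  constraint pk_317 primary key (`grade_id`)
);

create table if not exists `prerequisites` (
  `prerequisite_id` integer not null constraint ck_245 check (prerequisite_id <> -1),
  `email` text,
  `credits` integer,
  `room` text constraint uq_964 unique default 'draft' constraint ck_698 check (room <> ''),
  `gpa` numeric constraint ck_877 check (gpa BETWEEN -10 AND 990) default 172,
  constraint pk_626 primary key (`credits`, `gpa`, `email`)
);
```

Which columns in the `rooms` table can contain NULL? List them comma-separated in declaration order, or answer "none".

- gpa: CHECK does not forbid NULL (a CHECK constraint passes when its expression is NULL) → nullable.
- capacity: no NOT NULL constraint applies → nullable.
- email: declared NOT NULL → not nullable.
- due_date: CHECK does not forbid NULL (a CHECK constraint passes when its expression is NULL) → nullable.
- room_id: declared NOT NULL → not nullable.
- title: DEFAULT only fills an omitted column; an explicit NULL is still allowed → nullable.
- level: UNIQUE does not imply NOT NULL → nullable.
- credits: no NOT NULL constraint applies → nullable.
- building: part of the PRIMARY KEY, which implies NOT NULL → not nullable.
- points: declared NOT NULL → not nullable.

gpa, capacity, due_date, title, level, credits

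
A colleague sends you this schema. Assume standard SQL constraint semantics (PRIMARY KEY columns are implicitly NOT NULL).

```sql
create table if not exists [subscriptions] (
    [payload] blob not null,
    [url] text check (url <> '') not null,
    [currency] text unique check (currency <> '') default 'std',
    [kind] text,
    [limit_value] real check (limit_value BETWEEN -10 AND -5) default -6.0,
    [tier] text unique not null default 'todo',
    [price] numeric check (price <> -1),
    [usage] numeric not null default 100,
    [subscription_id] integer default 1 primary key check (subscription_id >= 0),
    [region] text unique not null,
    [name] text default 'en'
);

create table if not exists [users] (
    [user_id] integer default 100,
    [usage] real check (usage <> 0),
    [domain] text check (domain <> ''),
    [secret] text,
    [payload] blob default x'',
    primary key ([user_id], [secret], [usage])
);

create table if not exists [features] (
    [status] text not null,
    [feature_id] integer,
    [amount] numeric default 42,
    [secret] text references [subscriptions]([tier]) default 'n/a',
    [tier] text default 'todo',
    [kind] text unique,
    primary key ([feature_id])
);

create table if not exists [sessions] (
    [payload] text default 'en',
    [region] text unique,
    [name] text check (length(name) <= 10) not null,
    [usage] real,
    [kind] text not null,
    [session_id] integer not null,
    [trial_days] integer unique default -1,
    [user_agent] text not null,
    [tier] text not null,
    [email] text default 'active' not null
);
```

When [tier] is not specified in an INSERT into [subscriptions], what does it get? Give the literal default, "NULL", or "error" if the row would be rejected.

'todo'

tier has an explicit DEFAULT 'todo'.
When the column is omitted from an INSERT, that default is used.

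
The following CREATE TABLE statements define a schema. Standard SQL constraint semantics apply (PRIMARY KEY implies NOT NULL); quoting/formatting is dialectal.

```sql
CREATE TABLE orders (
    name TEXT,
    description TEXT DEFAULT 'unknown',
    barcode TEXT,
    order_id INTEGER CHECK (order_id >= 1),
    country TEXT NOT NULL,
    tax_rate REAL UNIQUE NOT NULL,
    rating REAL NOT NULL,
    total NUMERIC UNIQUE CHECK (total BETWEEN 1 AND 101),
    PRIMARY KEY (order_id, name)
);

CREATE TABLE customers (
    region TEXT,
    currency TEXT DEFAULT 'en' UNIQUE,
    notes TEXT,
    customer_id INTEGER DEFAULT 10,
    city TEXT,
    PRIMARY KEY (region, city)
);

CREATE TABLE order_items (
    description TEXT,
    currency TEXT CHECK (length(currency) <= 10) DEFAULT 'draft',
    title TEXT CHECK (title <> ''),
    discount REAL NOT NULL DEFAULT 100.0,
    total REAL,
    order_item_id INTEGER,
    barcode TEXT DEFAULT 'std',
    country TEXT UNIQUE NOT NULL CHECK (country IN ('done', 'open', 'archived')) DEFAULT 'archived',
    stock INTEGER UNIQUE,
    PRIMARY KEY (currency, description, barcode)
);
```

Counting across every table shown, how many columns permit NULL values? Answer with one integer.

10

orders: 3 nullable (description, barcode, total — PK (order_id, name) and explicit NOT NULL columns excluded).
customers: 3 nullable (currency, notes, customer_id — PK (region, city) and explicit NOT NULL columns excluded).
order_items: 4 nullable (title, total, order_item_id, stock — PK (currency, description, barcode) and explicit NOT NULL columns excluded).
Total: 3 + 3 + 4 = 10.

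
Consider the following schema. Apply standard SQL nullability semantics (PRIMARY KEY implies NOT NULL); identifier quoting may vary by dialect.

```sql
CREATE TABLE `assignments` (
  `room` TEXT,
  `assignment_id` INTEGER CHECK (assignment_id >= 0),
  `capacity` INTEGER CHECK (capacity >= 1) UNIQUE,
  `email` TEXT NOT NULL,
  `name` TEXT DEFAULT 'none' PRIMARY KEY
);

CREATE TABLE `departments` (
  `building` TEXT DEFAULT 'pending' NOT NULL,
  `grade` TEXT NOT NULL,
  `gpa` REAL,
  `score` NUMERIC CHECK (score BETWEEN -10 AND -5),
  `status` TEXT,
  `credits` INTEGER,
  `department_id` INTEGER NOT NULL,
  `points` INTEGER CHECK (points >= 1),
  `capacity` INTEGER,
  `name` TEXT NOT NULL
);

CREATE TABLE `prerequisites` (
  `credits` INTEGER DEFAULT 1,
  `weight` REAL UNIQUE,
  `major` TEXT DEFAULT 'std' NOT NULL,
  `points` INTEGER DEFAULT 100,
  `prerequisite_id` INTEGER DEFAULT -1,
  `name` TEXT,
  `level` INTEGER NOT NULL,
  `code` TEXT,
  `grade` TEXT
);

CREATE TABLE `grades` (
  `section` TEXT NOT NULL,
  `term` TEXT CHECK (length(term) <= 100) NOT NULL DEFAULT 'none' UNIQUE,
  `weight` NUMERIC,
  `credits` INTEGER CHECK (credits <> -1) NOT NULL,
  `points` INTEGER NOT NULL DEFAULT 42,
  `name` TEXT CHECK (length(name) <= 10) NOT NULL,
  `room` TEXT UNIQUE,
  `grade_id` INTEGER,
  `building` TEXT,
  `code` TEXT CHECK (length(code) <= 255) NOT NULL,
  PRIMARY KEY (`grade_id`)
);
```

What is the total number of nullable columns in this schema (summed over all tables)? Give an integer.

19

assignments: 3 nullable (room, assignment_id, capacity — PK (name) and explicit NOT NULL columns excluded).
departments: 6 nullable (gpa, score, status, credits, points, capacity — PK none and explicit NOT NULL columns excluded).
prerequisites: 7 nullable (credits, weight, points, prerequisite_id, name, code, grade — PK none and explicit NOT NULL columns excluded).
grades: 3 nullable (weight, room, building — PK (grade_id) and explicit NOT NULL columns excluded).
Total: 3 + 6 + 7 + 3 = 19.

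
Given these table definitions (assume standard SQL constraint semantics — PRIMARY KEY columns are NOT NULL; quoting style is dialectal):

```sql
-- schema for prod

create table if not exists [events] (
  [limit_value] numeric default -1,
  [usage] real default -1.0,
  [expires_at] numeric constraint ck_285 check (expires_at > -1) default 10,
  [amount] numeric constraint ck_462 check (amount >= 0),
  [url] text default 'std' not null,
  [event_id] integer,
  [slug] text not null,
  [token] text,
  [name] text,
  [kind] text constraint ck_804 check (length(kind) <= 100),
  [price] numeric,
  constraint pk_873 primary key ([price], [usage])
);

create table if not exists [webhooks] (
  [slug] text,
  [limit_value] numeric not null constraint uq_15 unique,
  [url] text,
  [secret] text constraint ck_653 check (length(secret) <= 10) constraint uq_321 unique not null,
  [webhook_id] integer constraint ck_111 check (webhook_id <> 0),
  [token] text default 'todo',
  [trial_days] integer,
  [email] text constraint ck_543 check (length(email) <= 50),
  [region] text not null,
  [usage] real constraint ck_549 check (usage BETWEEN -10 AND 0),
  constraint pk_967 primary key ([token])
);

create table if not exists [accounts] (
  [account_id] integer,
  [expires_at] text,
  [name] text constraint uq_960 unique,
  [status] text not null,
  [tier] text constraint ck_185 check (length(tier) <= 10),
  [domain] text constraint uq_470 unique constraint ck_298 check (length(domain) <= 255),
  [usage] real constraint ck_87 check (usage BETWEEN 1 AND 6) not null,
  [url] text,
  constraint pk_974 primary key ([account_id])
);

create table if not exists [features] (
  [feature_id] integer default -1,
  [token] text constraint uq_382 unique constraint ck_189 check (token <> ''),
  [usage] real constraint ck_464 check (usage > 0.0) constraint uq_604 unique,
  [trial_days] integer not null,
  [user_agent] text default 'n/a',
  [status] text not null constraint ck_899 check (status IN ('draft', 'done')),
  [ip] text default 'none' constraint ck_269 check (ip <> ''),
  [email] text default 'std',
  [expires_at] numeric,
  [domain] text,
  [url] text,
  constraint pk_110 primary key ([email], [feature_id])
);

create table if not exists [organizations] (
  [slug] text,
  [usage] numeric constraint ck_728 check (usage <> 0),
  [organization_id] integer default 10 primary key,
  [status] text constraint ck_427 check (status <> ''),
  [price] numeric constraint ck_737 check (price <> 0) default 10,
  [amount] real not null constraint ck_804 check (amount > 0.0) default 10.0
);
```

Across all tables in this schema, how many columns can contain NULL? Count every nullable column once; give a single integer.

events: 7 nullable (limit_value, expires_at, amount, event_id, token, name, kind — PK (price, usage) and explicit NOT NULL columns excluded).
webhooks: 6 nullable (slug, url, webhook_id, trial_days, email, usage — PK (token) and explicit NOT NULL columns excluded).
accounts: 5 nullable (expires_at, name, tier, domain, url — PK (account_id) and explicit NOT NULL columns excluded).
features: 7 nullable (token, usage, user_agent, ip, expires_at, domain, url — PK (email, feature_id) and explicit NOT NULL columns excluded).
organizations: 4 nullable (slug, usage, status, price — PK (organization_id) and explicit NOT NULL columns excluded).
Total: 7 + 6 + 5 + 7 + 4 = 29.

29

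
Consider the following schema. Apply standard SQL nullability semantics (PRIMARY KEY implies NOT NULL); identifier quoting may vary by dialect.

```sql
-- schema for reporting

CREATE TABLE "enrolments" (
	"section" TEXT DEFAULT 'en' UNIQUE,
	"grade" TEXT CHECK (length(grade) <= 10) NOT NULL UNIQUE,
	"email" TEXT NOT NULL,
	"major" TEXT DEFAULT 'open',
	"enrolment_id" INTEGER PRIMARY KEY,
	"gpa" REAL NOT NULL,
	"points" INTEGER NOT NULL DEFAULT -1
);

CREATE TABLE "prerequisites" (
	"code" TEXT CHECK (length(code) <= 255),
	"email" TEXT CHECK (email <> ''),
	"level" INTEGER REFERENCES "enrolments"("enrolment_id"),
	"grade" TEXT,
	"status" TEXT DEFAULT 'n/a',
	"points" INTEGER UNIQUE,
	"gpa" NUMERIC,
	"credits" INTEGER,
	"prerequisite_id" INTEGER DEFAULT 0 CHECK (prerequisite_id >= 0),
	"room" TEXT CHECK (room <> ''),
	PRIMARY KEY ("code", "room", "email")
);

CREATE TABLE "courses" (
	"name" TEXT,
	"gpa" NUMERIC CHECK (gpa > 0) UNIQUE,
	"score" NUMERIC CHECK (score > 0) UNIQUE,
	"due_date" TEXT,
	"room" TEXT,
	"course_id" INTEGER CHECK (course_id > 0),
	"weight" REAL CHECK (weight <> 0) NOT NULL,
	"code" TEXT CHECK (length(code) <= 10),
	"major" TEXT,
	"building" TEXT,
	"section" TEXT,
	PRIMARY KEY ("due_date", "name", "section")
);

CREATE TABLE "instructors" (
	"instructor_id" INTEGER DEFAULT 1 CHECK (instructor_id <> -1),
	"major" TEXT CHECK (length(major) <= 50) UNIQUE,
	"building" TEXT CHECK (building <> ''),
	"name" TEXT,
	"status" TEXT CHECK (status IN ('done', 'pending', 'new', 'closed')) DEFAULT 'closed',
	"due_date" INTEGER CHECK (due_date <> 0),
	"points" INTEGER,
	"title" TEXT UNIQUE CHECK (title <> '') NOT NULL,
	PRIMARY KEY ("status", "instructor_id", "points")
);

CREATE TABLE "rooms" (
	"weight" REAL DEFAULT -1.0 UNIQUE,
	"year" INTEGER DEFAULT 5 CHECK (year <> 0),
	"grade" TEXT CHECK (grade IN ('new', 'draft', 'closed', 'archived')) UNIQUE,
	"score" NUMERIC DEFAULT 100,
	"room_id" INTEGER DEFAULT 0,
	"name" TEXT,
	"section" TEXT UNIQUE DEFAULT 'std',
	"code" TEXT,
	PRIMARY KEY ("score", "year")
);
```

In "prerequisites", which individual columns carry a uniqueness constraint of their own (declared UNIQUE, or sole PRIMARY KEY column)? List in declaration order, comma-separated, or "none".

points

- code: part of a composite PRIMARY KEY — only the tuple is unique, not this column on its own.
- email: part of a composite PRIMARY KEY — only the tuple is unique, not this column on its own.
- level: no UNIQUE or single-column PK constraint.
- grade: no UNIQUE or single-column PK constraint.
- status: no UNIQUE or single-column PK constraint.
- points: declared UNIQUE → unique.
- gpa: no UNIQUE or single-column PK constraint.
- credits: no UNIQUE or single-column PK constraint.
- prerequisite_id: no UNIQUE or single-column PK constraint.
- room: part of a composite PRIMARY KEY — only the tuple is unique, not this column on its own.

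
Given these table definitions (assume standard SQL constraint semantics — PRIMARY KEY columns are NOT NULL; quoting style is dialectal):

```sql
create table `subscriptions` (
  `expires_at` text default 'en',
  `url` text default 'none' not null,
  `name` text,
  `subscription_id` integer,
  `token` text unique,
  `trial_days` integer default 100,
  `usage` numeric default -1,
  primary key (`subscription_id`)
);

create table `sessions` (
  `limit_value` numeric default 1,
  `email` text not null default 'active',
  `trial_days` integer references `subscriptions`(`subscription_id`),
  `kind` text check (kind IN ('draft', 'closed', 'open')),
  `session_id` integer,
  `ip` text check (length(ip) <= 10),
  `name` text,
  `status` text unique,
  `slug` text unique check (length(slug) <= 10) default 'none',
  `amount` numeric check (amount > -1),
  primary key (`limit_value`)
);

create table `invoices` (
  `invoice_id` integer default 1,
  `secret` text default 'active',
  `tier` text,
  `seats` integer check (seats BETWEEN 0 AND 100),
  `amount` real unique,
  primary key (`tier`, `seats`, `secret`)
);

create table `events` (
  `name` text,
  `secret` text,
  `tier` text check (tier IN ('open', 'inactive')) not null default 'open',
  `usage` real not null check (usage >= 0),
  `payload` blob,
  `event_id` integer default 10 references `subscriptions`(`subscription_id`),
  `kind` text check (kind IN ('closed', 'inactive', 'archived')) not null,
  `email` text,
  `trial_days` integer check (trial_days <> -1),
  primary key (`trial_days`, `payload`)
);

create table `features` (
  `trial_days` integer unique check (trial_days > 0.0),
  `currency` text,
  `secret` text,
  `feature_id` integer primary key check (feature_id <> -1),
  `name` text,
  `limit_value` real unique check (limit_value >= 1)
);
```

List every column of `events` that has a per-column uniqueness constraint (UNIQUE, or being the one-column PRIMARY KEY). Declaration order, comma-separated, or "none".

none

- name: no UNIQUE or single-column PK constraint.
- secret: no UNIQUE or single-column PK constraint.
- tier: no UNIQUE or single-column PK constraint.
- usage: no UNIQUE or single-column PK constraint.
- payload: part of a composite PRIMARY KEY — only the tuple is unique, not this column on its own.
- event_id: no UNIQUE or single-column PK constraint.
- kind: no UNIQUE or single-column PK constraint.
- email: no UNIQUE or single-column PK constraint.
- trial_days: part of a composite PRIMARY KEY — only the tuple is unique, not this column on its own.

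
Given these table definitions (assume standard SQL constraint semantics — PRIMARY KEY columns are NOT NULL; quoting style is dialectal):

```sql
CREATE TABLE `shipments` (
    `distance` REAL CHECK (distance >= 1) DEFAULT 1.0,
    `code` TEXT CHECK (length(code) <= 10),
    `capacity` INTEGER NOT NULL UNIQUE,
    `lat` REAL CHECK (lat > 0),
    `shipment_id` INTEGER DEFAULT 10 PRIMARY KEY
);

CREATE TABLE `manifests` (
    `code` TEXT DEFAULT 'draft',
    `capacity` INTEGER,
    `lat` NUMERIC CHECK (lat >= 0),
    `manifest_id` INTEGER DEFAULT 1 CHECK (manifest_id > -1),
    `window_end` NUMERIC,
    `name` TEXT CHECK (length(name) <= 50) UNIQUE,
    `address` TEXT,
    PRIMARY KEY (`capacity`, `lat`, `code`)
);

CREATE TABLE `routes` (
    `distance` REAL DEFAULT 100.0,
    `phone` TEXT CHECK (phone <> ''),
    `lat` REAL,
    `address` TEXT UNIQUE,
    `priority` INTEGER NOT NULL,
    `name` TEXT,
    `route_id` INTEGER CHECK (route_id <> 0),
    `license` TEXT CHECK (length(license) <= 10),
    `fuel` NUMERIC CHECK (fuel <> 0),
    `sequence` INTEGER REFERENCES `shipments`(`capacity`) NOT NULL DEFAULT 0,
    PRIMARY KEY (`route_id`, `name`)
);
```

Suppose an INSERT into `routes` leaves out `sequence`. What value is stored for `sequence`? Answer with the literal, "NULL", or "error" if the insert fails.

0

sequence has an explicit DEFAULT 0.
When the column is omitted from an INSERT, that default is used.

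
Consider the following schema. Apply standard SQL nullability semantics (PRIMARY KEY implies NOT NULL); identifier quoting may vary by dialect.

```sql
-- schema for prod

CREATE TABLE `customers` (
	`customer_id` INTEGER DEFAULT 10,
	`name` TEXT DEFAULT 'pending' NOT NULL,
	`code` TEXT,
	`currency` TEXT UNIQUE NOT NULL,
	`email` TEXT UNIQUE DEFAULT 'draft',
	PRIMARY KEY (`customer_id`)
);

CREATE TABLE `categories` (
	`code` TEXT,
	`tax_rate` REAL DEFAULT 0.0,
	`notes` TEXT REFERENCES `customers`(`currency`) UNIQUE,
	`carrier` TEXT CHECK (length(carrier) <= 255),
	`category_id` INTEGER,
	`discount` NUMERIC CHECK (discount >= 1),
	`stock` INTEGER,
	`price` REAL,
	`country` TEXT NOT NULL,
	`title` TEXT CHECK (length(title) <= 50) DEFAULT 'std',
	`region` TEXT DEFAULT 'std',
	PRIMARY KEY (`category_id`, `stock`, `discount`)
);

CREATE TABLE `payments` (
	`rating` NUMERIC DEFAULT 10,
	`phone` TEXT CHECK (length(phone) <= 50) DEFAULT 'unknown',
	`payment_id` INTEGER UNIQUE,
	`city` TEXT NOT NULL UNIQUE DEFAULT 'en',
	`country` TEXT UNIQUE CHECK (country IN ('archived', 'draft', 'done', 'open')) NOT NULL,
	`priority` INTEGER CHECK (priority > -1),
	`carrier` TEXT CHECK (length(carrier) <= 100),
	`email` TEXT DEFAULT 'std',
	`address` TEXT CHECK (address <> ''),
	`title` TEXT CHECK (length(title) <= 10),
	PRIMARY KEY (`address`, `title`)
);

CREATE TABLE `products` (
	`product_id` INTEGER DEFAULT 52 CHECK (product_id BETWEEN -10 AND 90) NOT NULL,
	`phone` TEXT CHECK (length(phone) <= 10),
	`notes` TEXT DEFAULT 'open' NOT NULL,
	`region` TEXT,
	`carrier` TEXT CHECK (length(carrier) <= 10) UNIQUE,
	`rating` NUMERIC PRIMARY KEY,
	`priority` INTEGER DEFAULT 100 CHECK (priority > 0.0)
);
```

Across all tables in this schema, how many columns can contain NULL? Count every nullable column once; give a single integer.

19

customers: 2 nullable (code, email — PK (customer_id) and explicit NOT NULL columns excluded).
categories: 7 nullable (code, tax_rate, notes, carrier, price, title, region — PK (category_id, stock, discount) and explicit NOT NULL columns excluded).
payments: 6 nullable (rating, phone, payment_id, priority, carrier, email — PK (address, title) and explicit NOT NULL columns excluded).
products: 4 nullable (phone, region, carrier, priority — PK (rating) and explicit NOT NULL columns excluded).
Total: 2 + 7 + 6 + 4 = 19.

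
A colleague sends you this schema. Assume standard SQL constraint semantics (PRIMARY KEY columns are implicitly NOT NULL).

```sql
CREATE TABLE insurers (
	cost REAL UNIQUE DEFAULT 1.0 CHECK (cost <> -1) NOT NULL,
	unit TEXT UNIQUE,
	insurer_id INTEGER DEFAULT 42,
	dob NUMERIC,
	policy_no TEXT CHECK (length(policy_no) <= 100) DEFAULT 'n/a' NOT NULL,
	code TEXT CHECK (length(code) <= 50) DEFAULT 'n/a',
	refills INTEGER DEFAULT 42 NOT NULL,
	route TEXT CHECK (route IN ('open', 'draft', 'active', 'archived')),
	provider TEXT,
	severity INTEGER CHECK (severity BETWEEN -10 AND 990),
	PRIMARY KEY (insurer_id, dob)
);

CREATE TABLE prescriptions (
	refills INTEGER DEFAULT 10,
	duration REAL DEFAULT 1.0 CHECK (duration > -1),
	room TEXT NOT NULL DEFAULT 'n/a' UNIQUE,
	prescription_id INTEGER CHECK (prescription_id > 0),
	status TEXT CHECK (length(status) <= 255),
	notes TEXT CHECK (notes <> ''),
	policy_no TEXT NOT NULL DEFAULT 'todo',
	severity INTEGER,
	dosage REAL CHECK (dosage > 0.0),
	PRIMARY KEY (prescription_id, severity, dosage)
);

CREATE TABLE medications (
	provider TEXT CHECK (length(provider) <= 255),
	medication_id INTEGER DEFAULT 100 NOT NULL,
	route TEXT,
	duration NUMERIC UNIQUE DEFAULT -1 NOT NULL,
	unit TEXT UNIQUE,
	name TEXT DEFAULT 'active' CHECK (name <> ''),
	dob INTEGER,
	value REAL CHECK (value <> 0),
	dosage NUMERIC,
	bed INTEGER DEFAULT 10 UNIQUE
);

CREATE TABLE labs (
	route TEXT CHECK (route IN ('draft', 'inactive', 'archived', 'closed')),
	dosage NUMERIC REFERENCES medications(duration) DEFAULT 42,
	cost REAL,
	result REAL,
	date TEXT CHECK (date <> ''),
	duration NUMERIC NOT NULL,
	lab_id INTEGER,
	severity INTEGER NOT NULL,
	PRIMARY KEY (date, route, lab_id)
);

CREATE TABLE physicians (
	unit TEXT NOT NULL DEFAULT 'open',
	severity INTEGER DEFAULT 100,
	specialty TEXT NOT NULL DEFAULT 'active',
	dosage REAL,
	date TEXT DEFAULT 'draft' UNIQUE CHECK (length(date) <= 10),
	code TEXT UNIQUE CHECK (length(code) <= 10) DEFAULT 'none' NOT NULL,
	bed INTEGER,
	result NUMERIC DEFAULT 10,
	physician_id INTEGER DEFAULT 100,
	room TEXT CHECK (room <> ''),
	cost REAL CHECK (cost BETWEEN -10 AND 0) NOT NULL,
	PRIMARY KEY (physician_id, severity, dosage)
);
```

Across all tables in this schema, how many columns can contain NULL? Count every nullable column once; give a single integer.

insurers: 5 nullable (unit, code, route, provider, severity — PK (insurer_id, dob) and explicit NOT NULL columns excluded).
prescriptions: 4 nullable (refills, duration, status, notes — PK (prescription_id, severity, dosage) and explicit NOT NULL columns excluded).
medications: 8 nullable (provider, route, unit, name, dob, value, dosage, bed — PK none and explicit NOT NULL columns excluded).
labs: 3 nullable (dosage, cost, result — PK (date, route, lab_id) and explicit NOT NULL columns excluded).
physicians: 4 nullable (date, bed, result, room — PK (physician_id, severity, dosage) and explicit NOT NULL columns excluded).
Total: 5 + 4 + 8 + 3 + 4 = 24.

24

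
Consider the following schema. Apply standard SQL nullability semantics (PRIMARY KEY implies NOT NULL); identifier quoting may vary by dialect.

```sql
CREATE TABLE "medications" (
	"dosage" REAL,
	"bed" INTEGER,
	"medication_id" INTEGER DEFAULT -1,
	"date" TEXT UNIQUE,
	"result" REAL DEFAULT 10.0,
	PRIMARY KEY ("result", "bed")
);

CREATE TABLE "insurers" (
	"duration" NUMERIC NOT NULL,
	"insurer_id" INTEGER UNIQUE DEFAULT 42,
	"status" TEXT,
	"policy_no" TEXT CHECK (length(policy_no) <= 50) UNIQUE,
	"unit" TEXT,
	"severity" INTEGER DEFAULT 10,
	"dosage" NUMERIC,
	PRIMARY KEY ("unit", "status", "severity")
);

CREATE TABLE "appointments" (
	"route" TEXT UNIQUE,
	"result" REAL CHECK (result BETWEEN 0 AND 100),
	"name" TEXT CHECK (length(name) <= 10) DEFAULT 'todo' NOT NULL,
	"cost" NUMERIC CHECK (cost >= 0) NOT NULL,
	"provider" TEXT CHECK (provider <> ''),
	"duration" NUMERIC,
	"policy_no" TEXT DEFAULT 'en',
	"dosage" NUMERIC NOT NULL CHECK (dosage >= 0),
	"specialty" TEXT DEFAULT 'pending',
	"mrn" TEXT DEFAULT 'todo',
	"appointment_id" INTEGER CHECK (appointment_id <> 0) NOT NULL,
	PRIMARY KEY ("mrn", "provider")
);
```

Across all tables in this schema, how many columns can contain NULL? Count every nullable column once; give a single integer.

medications: 3 nullable (dosage, medication_id, date — PK (result, bed) and explicit NOT NULL columns excluded).
insurers: 3 nullable (insurer_id, policy_no, dosage — PK (unit, status, severity) and explicit NOT NULL columns excluded).
appointments: 5 nullable (route, result, duration, policy_no, specialty — PK (mrn, provider) and explicit NOT NULL columns excluded).
Total: 3 + 3 + 5 = 11.

11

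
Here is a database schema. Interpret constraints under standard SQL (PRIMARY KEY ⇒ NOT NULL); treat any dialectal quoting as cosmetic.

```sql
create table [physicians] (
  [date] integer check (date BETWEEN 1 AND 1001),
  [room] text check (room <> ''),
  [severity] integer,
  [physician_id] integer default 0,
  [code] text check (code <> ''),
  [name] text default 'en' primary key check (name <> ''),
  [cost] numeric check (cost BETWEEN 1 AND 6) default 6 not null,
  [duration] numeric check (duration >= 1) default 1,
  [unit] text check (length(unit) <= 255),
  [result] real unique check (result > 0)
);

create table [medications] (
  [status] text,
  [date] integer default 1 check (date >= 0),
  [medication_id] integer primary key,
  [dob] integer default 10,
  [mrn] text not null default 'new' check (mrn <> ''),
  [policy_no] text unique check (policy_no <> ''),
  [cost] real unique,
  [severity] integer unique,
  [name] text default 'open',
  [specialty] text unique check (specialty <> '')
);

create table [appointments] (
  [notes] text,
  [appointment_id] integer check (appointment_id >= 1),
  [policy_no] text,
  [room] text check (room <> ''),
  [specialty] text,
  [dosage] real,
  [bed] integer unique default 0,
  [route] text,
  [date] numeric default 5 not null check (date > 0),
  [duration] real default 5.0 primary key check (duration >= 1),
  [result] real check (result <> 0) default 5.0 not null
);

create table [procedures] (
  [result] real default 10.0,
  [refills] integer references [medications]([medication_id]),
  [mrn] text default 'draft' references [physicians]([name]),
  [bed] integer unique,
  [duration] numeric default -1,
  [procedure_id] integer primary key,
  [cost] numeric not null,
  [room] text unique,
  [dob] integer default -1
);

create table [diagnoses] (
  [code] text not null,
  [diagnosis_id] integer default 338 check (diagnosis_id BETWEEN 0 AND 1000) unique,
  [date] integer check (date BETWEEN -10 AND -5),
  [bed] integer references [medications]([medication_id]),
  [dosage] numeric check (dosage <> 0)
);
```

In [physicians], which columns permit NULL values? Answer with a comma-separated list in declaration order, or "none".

date, room, severity, physician_id, code, duration, unit, result

- date: CHECK does not forbid NULL (a CHECK constraint passes when its expression is NULL) → nullable.
- room: CHECK does not forbid NULL (a CHECK constraint passes when its expression is NULL) → nullable.
- severity: no NOT NULL constraint applies → nullable.
- physician_id: DEFAULT only fills an omitted column; an explicit NULL is still allowed → nullable.
- code: CHECK does not forbid NULL (a CHECK constraint passes when its expression is NULL) → nullable.
- name: part of the PRIMARY KEY, which implies NOT NULL → not nullable.
- cost: declared NOT NULL → not nullable.
- duration: CHECK does not forbid NULL (a CHECK constraint passes when its expression is NULL) → nullable.
- unit: CHECK does not forbid NULL (a CHECK constraint passes when its expression is NULL) → nullable.
- result: CHECK does not forbid NULL (a CHECK constraint passes when its expression is NULL) → nullable.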